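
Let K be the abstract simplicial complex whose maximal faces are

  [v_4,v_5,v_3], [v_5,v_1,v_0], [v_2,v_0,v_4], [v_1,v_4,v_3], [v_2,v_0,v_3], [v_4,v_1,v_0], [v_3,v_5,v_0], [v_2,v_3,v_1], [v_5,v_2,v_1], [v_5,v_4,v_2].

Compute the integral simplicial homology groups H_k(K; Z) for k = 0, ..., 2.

Fix the vertex order v_0 < v_1 < v_2 < v_3 < v_4 < v_5 and write every simplex with vertices in increasing order. Then dim K = 2 and the simplices of K are:

  0-simplices (6): [v_0], [v_1], [v_2], [v_3], [v_4], [v_5]
  1-simplices (15): (15 of them)
  2-simplices (10): [v_0,v_1,v_4], [v_0,v_1,v_5], [v_0,v_2,v_3], [v_0,v_2,v_4], [v_0,v_3,v_5], [v_1,v_2,v_3], [v_1,v_2,v_5], [v_1,v_3,v_4], [v_2,v_4,v_5], [v_3,v_4,v_5]

so the chain groups are C_0 ≅ Z^6, C_1 ≅ Z^15, C_2 ≅ Z^10.

Boundary ∂_1: C_1 → C_0 sends each edge [p,q] (with p < q) to q − p.
This gives a 6×15 integer matrix of rank 5; reducing to Smith normal form yields diagonal entries (1,1,1,1,1).

∂_2: C_2 → C_1 acts by ∂[p,q,r] = [q,r] − [p,r] + [p,q]. For instance
  ∂[v_1,v_3,v_4] = [v_3,v_4] − [v_1,v_4] + [v_1,v_3],
  ∂[v_0,v_2,v_3] = [v_2,v_3] − [v_0,v_3] + [v_0,v_2].
The resulting 15×10 matrix has rank 10, and its Smith normal form has invariant factors (1,1,1,1,1,1,1,1,1,2).

Reading off H_k = ker ∂_k / im ∂_{k+1}:

  H_0: rank C_0 − rank ∂_1 = 6 − 5 = 1, and the invariant factors of ∂_1 are all 1, so H_0 ≅ Z.
  H_1: rank ker ∂_1 − rank ∂_2 = (15 − 5) − 10 = 0, and ∂_2 has invariant factor 2 > 1, so H_1 ≅ Z/2Z.
  H_2: rank ker ∂_2 − rank ∂_3 = (10 − 10) − 0 = 0, and there is no ∂_3, so H_2 ≅ 0.

(K is a triangulation of the real projective plane RP^2.)

H_0 ≅ Z,  H_1 ≅ Z/2Z,  H_2 = 0.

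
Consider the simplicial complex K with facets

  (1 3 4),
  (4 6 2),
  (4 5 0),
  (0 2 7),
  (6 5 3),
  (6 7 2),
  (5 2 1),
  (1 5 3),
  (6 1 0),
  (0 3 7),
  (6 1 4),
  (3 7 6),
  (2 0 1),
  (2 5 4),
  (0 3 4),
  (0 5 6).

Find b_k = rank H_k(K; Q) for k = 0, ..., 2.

Take the total order 0 < 1 < 2 < 3 < 4 < 5 < 6 < 7 on the vertex set. Then K (dimension 2) consists of the simplices:

  0-simplices (8): [0], [1], [2], [3], [4], [5], [6], [7]
  1-simplices (24): (24 of them)
  2-simplices (16): [0,1,2], [0,1,6], [0,2,7], [0,3,4], [0,3,7], [0,4,5], [0,5,6], [1,2,5], [1,3,4], [1,3,5], [1,4,6], [2,4,5], [2,4,6], [2,6,7], [3,5,6], [3,6,7]

giving chain groups C_0 ≅ Z^8, C_1 ≅ Z^24, C_2 ≅ Z^16.

Boundary ∂_1: C_1 → C_0 sends each edge [p,q] (with p < q) to q − p. For instance
  ∂[2,6] = [6] − [2].
As a 8×24 matrix over Z this has rank 7, with invariant factors (1,1,1,1,1,1,1).

The boundary map ∂_2: C_2 → C_1 maps a triangle to the signed sum of its edges. For instance
  ∂[0,5,6] = [5,6] − [0,6] + [0,5],
  ∂[3,6,7] = [6,7] − [3,7] + [3,6].
The resulting 24×16 matrix has rank 15, and its Smith normal form has invariant factors (1,1,1,1,1,1,1,1,1,1,1,1,1,1,1).

Now H_k = ker ∂_k / im ∂_{k+1}, so:

  H_0: rank C_0 − rank ∂_1 = 8 − 7 = 1, and the invariant factors of ∂_1 are all 1, so H_0 ≅ Z.
  H_1: rank ker ∂_1 − rank ∂_2 = (24 − 7) − 15 = 2, and the invariant factors of ∂_2 are all 1, so H_1 ≅ Z^2.
  H_2: rank ker ∂_2 − rank ∂_3 = (16 − 15) − 0 = 1, and there is no ∂_3, so H_2 ≅ Z.

As a check, the Euler characteristic is 8 − 24 + 16 = 0, which agrees with 1 − 2 + 1 = 0.

Hence the Betti numbers are b_0 = 1, b_1 = 2, b_2 = 1.

b_0 = 1, b_1 = 2, b_2 = 1.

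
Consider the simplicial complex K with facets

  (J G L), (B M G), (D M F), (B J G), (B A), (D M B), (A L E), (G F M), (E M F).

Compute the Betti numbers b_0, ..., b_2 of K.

Take the total order A < B < D < E < F < G < J < L < M on the vertex set. Then K (dimension 2) consists of the simplices:

  0-simplices (9): A, B, D, E, F, G, J, L, M
  1-simplices (18): AB, AE, AL, BD, BG, BJ, BM, DF, DM, EF, EL, EM, FG, FM, GJ, GL, GM, JL
  2-simplices (8): AEL, BDM, BGJ, BGM, DFM, EFM, FGM, GJL

Hence C_0 ≅ Z^9, C_1 ≅ Z^18, C_2 ≅ Z^8.

∂_1: C_1 → C_0 maps an edge to its endpoints' difference, ∂[p,q] = q − p. For instance
  ∂BD = D − B.
The 9×18 boundary matrix has rank 8 and Smith normal form diag(1,1,1,1,1,1,1,1).

The boundary map ∂_2: C_2 → C_1 sends each 2-simplex [p,q,r] to [q,r] − [p,r] + [p,q]. For instance
  ∂FGM = GM − FM + FG,
  ∂DFM = FM − DM + DF.
The resulting 18×8 matrix has rank 8, and its Smith normal form has invariant factors (1,1,1,1,1,1,1,1).

Computing H_k = (kernel of ∂_k) / (image of ∂_{k+1}):

  H_0: rank C_0 − rank ∂_1 = 9 − 8 = 1, and the invariant factors of ∂_1 are all 1, so H_0 ≅ Z.
  H_1: rank ker ∂_1 − rank ∂_2 = (18 − 8) − 8 = 2, and the invariant factors of ∂_2 are all 1, so H_1 ≅ Z^2.
  H_2: rank ker ∂_2 − rank ∂_3 = (8 − 8) − 0 = 0, and there is no ∂_3, so H_2 ≅ 0.

Hence the Betti numbers are b_0 = 1, b_1 = 2, b_2 = 0.

b_0 = 1, b_1 = 2, b_2 = 0.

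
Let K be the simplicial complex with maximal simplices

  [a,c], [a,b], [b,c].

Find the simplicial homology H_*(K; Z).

H_0 ≅ Z,  H_1 ≅ Z.

Order the vertices as a < b < c. Listing each simplex with vertices in this order, K has dimension 1 with simplices:

  0-simplices (3): a, b, c
  1-simplices (3): ab, ac, bc

giving chain groups C_0 ≅ Z^3, C_1 ≅ Z^3.

∂_1: C_1 → C_0 sends each edge [p,q] (with p < q) to q − p.
The 3×3 boundary matrix has rank 2 and Smith normal form diag(1,1).

Reading off H_k = ker ∂_k / im ∂_{k+1}:

  H_0: rank C_0 − rank ∂_1 = 3 − 2 = 1, and the invariant factors of ∂_1 are all 1, so H_0 = Z.
  H_1: rank ker ∂_1 − rank ∂_2 = (3 − 2) − 0 = 1, and there is no ∂_2, so H_1 = Z.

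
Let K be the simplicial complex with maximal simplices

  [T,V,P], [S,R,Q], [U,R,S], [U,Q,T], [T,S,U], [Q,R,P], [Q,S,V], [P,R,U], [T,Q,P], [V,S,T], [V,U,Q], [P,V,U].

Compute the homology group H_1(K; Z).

H_1 ≅ Z_2.

K has 7 vertices, 18 edges, 12 triangles.
rank ∂_1 = 6, rank ∂_2 = 12 ⇒ b_1 = 18 − 6 − 12 = 0; ∂_2 has invariant factor(s) [2] giving torsion. So H_1 = Z_2.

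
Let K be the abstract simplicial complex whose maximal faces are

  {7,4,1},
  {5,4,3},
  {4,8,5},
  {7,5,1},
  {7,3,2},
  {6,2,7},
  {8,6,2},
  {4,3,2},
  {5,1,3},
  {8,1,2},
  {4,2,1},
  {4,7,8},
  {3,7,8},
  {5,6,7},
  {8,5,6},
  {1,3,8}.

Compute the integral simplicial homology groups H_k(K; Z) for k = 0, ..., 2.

Order the vertices as 1 < 2 < 3 < 4 < 5 < 6 < 7 < 8. Listing each simplex with vertices in this order, K has dimension 2 with simplices:

  0-simplices (8): [1], [2], [3], [4], [5], [6], [7], [8]
  1-simplices (24): (24 of them)
  2-simplices (16): [1,2,4], [1,2,8], [1,3,5], [1,3,8], [1,4,7], [1,5,7], [2,3,4], [2,3,7], [2,6,7], [2,6,8], [3,4,5], [3,7,8], [4,5,8], [4,7,8], [5,6,7], [5,6,8]

so the chain groups are C_0 ≅ Z^8, C_1 ≅ Z^24, C_2 ≅ Z^16.

Boundary ∂_1: C_1 → C_0 maps an edge to its endpoints' difference, ∂[p,q] = q − p. For instance
  ∂[5,6] = [6] − [5].
The 8×24 boundary matrix has rank 7 and Smith normal form diag(1,1,1,1,1,1,1).

The boundary map ∂_2: C_2 → C_1 maps a triangle to the signed sum of its edges. For instance
  ∂[3,4,5] = [4,5] − [3,5] + [3,4],
  ∂[1,2,8] = [2,8] − [1,8] + [1,2].
The resulting 24×16 matrix has rank 15, and its Smith normal form has invariant factors (1,1,1,1,1,1,1,1,1,1,1,1,1,1,1).

Computing H_k = (kernel of ∂_k) / (image of ∂_{k+1}):

  H_0: rank C_0 − rank ∂_1 = 8 − 7 = 1, and the invariant factors of ∂_1 are all 1, so H_0 = Z.
  H_1: rank ker ∂_1 − rank ∂_2 = (24 − 7) − 15 = 2, and the invariant factors of ∂_2 are all 1, so H_1 = Z^2.
  H_2: rank ker ∂_2 − rank ∂_3 = (16 − 15) − 0 = 1, and there is no ∂_3, so H_2 = Z.

H_0 = Z,  H_1 = Z^2,  H_2 = Z.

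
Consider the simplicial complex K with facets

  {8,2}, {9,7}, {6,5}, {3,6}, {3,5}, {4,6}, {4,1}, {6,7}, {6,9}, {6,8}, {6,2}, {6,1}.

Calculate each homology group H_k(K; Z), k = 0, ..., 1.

H_0 = Z,  H_1 = Z^4.

K has 9 vertices, 12 edges.
rank ∂_0 = 0, rank ∂_1 = 8 ⇒ b_0 = 9 − 0 − 8 = 1; all invariant factors of ∂_1 are 1 so no torsion. So H_0 ≅ Z.
rank ∂_1 = 8, rank ∂_2 = 0 ⇒ b_1 = 12 − 8 − 0 = 4. So H_1 ≅ Z^4.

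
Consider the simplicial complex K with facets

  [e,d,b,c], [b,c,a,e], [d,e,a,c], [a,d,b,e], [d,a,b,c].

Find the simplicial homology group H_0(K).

H_0 ≅ Z.

Fix the vertex order a < b < c < d < e and write every simplex with vertices in increasing order. Then dim K = 3 and the simplices of K are:

  0-simplices (5): a, b, c, d, e
  1-simplices (10): ab, ac, ad, ae, bc, bd, be, cd, ce, de
  2-simplices (10): abc, abd, abe, acd, ace, ade, bcd, bce, bde, cde
  3-simplices (5): abcd, abce, abde, acde, bcde

so the chain groups are C_0 ≅ Z^5, C_1 ≅ Z^10, C_2 ≅ Z^10, C_3 ≅ Z^5.

∂_1: C_1 → C_0 sends each edge [p,q] (with p < q) to q − p. For instance
  ∂cd = d − c.
This gives a 5×10 integer matrix of rank 4; reducing to Smith normal form yields diagonal entries (1,1,1,1).

Boundary ∂_2: C_2 → C_1 maps a triangle to the signed sum of its edges. For instance
  ∂abc = bc − ac + ab,
  ∂ade = de − ae + ad.
The 10×10 boundary matrix has rank 6 and Smith normal form diag(1,1,1,1,1,1).

Boundary ∂_3: C_3 → C_2 sends each 3-simplex σ to the alternating sum Σ_i (−1)^i (σ with its i-th vertex removed). For instance
  ∂bcde = cde − bde + bce − bcd,
  ∂abcd = bcd − acd + abd − abc.
As a 10×5 matrix over Z this has rank 4, with invariant factors (1,1,1,1).

Reading off H_k = ker ∂_k / im ∂_{k+1}:

  H_0: rank C_0 − rank ∂_1 = 5 − 4 = 1, and the invariant factors of ∂_1 are all 1, so H_0 = Z.

(K is a triangulation of the 3-sphere S^3.)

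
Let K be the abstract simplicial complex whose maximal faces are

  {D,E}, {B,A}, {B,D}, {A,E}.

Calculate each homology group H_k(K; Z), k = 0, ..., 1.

H_0 = Z,  H_1 = Z.

Order the vertices as A < B < D < E. Listing each simplex with vertices in this order, K has dimension 1 with simplices:

  0-simplices (4): A, B, D, E
  1-simplices (4): AB, AE, BD, DE

giving chain groups C_0 ≅ Z^4, C_1 ≅ Z^4.

The boundary map ∂_1: C_1 → C_0 sends each edge [p,q] (with p < q) to q − p. For instance
  ∂AE = E − A.
The 4×4 boundary matrix has rank 3 and Smith normal form diag(1,1,1).

Reading off H_k = ker ∂_k / im ∂_{k+1}:

  H_0: rank C_0 − rank ∂_1 = 4 − 3 = 1, and the invariant factors of ∂_1 are all 1, so H_0 ≅ Z.
  H_1: rank ker ∂_1 − rank ∂_2 = (4 − 3) − 0 = 1, and there is no ∂_2, so H_1 ≅ Z.

As a check, the Euler characteristic is 4 − 4 = 0, which agrees with 1 − 1 = 0.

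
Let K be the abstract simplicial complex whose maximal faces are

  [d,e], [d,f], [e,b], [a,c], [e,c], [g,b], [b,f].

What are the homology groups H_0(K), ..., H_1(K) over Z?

H_0 = Z,  H_1 = Z.

Fix the vertex order a < b < c < d < e < f < g and write every simplex with vertices in increasing order. Then dim K = 1 and the simplices of K are:

  0-simplices (7): a, b, c, d, e, f, g
  1-simplices (7): ac, be, bf, bg, ce, de, df

Hence C_0 ≅ Z^7, C_1 ≅ Z^7.

∂_1: C_1 → C_0 is given by ∂[p,q] = [q] − [p].
The 7×7 boundary matrix has rank 6 and Smith normal form diag(1,1,1,1,1,1).

Computing H_k = (kernel of ∂_k) / (image of ∂_{k+1}):

  H_0: rank C_0 − rank ∂_1 = 7 − 6 = 1, and the invariant factors of ∂_1 are all 1, so H_0 = Z.
  H_1: rank ker ∂_1 − rank ∂_2 = (7 − 6) − 0 = 1, and there is no ∂_2, so H_1 = Z.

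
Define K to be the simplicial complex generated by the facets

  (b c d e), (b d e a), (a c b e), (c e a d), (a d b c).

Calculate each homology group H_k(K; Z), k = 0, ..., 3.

H_0 ≅ Z,  H_1 = 0,  H_2 = 0,  H_3 ≅ Z.

We work with the vertex ordering a < b < c < d < e. The simplices of K, each written with vertices in increasing order, are:

  0-simplices (5): a, b, c, d, e
  1-simplices (10): ab, ac, ad, ae, bc, bd, be, cd, ce, de
  2-simplices (10): abc, abd, abe, acd, ace, ade, bcd, bce, bde, cde
  3-simplices (5): abcd, abce, abde, acde, bcde

so the chain groups are C_0 ≅ Z^5, C_1 ≅ Z^10, C_2 ≅ Z^10, C_3 ≅ Z^5.

Boundary ∂_1: C_1 → C_0 sends each edge [p,q] (with p < q) to q − p.
As a 5×10 matrix over Z this has rank 4, with invariant factors (1,1,1,1).

The boundary map ∂_2: C_2 → C_1 acts by ∂[p,q,r] = [q,r] − [p,r] + [p,q]. For instance
  ∂ade = de − ae + ad,
  ∂cde = de − ce + cd.
The resulting 10×10 matrix has rank 6, and its Smith normal form has invariant factors (1,1,1,1,1,1).

Boundary ∂_3: C_3 → C_2 sends each 3-simplex σ to the alternating sum Σ_i (−1)^i (σ with its i-th vertex removed). For instance
  ∂abcd = bcd − acd + abd − abc,
  ∂abde = bde − ade + abe − abd.
As a 10×5 matrix over Z this has rank 4, with invariant factors (1,1,1,1).

From H_k ≅ ker(∂_k) / im(∂_{k+1}) we obtain:

  H_0: rank C_0 − rank ∂_1 = 5 − 4 = 1, and the invariant factors of ∂_1 are all 1, so H_0 = Z.
  H_1: rank ker ∂_1 − rank ∂_2 = (10 − 4) − 6 = 0, and the invariant factors of ∂_2 are all 1, so H_1 = 0.
  H_2: rank ker ∂_2 − rank ∂_3 = (10 − 6) − 4 = 0, and the invariant factors of ∂_3 are all 1, so H_2 = 0.
  H_3: rank ker ∂_3 − rank ∂_4 = (5 − 4) − 0 = 1, and there is no ∂_4, so H_3 = Z.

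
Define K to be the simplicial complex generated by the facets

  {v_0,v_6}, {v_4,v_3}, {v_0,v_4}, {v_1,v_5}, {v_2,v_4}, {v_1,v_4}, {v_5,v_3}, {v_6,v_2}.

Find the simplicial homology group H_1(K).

H_1 = Z^2.

Take the total order v_0 < v_1 < v_2 < v_3 < v_4 < v_5 < v_6 on the vertex set. Then K (dimension 1) consists of the simplices:

  0-simplices (7): [v_0], [v_1], [v_2], [v_3], [v_4], [v_5], [v_6]
  1-simplices (8): [v_0,v_4], [v_0,v_6], [v_1,v_4], [v_1,v_5], [v_2,v_4], [v_2,v_6], [v_3,v_4], [v_3,v_5]

giving chain groups C_0 ≅ Z^7, C_1 ≅ Z^8.

Boundary ∂_1: C_1 → C_0 maps an edge to its endpoints' difference, ∂[p,q] = q − p. For instance
  ∂[v_1,v_4] = [v_4] − [v_1].
The 7×8 boundary matrix has rank 6 and Smith normal form diag(1,1,1,1,1,1).

From H_k ≅ ker(∂_k) / im(∂_{k+1}) we obtain:

  H_1: rank ker ∂_1 − rank ∂_2 = (8 − 6) − 0 = 2, and there is no ∂_2, so H_1 ≅ Z^2.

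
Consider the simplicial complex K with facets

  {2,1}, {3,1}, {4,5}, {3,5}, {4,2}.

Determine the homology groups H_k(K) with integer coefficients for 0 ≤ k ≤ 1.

Fix the vertex order 1 < 2 < 3 < 4 < 5 and write every simplex with vertices in increasing order. Then dim K = 1 and the simplices of K are:

  0-simplices (5): [1], [2], [3], [4], [5]
  1-simplices (5): [1,2], [1,3], [2,4], [3,5], [4,5]

giving chain groups C_0 ≅ Z^5, C_1 ≅ Z^5.

The boundary map ∂_1: C_1 → C_0 maps an edge to its endpoints' difference, ∂[p,q] = q − p. For instance
  ∂[4,5] = [5] − [4].
The resulting 5×5 matrix has rank 4, and its Smith normal form has invariant factors (1,1,1,1).

Reading off H_k = ker ∂_k / im ∂_{k+1}:

  H_0: rank C_0 − rank ∂_1 = 5 − 4 = 1, and the invariant factors of ∂_1 are all 1, so H_0 = Z.
  H_1: rank ker ∂_1 − rank ∂_2 = (5 − 4) − 0 = 1, and there is no ∂_2, so H_1 = Z.

H_0 ≅ Z,  H_1 ≅ Z.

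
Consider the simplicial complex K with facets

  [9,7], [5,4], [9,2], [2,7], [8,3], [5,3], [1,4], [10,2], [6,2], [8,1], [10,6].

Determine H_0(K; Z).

Take the total order 1 < 2 < 3 < 4 < 5 < 6 < 7 < 8 < 9 < 10 on the vertex set. Then K (dimension 1) consists of the simplices:

  0-simplices (10): [1], [2], [3], [4], [5], [6], [7], [8], [9], [10]
  1-simplices (11): [1,4], [1,8], [2,6], [2,7], [2,9], [2,10], [3,5], [3,8], [4,5], [6,10], [7,9]

giving chain groups C_0 ≅ Z^10, C_1 ≅ Z^11.

Boundary ∂_1: C_1 → C_0 sends each edge [p,q] (with p < q) to q − p. For instance
  ∂[2,9] = [9] − [2].
The 10×11 boundary matrix has rank 8 and Smith normal form diag(1,1,1,1,1,1,1,1).

From H_k ≅ ker(∂_k) / im(∂_{k+1}) we obtain:

  H_0: rank C_0 − rank ∂_1 = 10 − 8 = 2, and the invariant factors of ∂_1 are all 1, so H_0 = Z^2.

H_0 = Z^2.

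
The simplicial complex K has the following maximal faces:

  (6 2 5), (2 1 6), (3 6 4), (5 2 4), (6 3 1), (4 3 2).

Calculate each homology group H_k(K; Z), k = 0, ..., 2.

K has 6 vertices, 12 edges, 6 triangles.
rank ∂_0 = 0, rank ∂_1 = 5 ⇒ b_0 = 6 − 0 − 5 = 1; all invariant factors of ∂_1 are 1 so no torsion. So H_0 = Z.
rank ∂_1 = 5, rank ∂_2 = 6 ⇒ b_1 = 12 − 5 − 6 = 1; all invariant factors of ∂_2 are 1 so no torsion. So H_1 = Z.
rank ∂_2 = 6, rank ∂_3 = 0 ⇒ b_2 = 6 − 6 − 0 = 0. So H_2 = 0.

H_0 ≅ Z,  H_1 ≅ Z,  H_2 = 0.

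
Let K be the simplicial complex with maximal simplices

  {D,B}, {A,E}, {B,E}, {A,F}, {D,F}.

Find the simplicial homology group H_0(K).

H_0 ≅ Z.

Fix the vertex order A < B < D < E < F and write every simplex with vertices in increasing order. Then dim K = 1 and the simplices of K are:

  0-simplices (5): A, B, D, E, F
  1-simplices (5): AE, AF, BD, BE, DF

giving chain groups C_0 ≅ Z^5, C_1 ≅ Z^5.

The boundary map ∂_1: C_1 → C_0 maps an edge to its endpoints' difference, ∂[p,q] = q − p.
This gives a 5×5 integer matrix of rank 4; reducing to Smith normal form yields diagonal entries (1,1,1,1).

Now H_k = ker ∂_k / im ∂_{k+1}, so:

  H_0: rank C_0 − rank ∂_1 = 5 − 4 = 1, and the invariant factors of ∂_1 are all 1, so H_0 ≅ Z.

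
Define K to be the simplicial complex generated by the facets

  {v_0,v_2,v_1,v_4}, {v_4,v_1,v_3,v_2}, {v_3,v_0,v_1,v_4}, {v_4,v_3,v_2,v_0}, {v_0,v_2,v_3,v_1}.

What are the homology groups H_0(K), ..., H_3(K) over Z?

Take the total order v_0 < v_1 < v_2 < v_3 < v_4 on the vertex set. Then K (dimension 3) consists of the simplices:

  0-simplices (5): [v_0], [v_1], [v_2], [v_3], [v_4]
  1-simplices (10): [v_0,v_1], [v_0,v_2], [v_0,v_3], [v_0,v_4], [v_1,v_2], [v_1,v_3], [v_1,v_4], [v_2,v_3], [v_2,v_4], [v_3,v_4]
  2-simplices (10): [v_0,v_1,v_2], [v_0,v_1,v_3], [v_0,v_1,v_4], [v_0,v_2,v_3], [v_0,v_2,v_4], [v_0,v_3,v_4], [v_1,v_2,v_3], [v_1,v_2,v_4], [v_1,v_3,v_4], [v_2,v_3,v_4]
  3-simplices (5): [v_0,v_1,v_2,v_3], [v_0,v_1,v_2,v_4], [v_0,v_1,v_3,v_4], [v_0,v_2,v_3,v_4], [v_1,v_2,v_3,v_4]

giving chain groups C_0 ≅ Z^5, C_1 ≅ Z^10, C_2 ≅ Z^10, C_3 ≅ Z^5.

∂_1: C_1 → C_0 is given by ∂[p,q] = [q] − [p]. For instance
  ∂[v_0,v_2] = [v_2] − [v_0].
This gives a 5×10 integer matrix of rank 4; reducing to Smith normal form yields diagonal entries (1,1,1,1).

The boundary map ∂_2: C_2 → C_1 sends each 2-simplex [p,q,r] to [q,r] − [p,r] + [p,q]. For instance
  ∂[v_2,v_3,v_4] = [v_3,v_4] − [v_2,v_4] + [v_2,v_3],
  ∂[v_0,v_1,v_3] = [v_1,v_3] − [v_0,v_3] + [v_0,v_1].
The 10×10 boundary matrix has rank 6 and Smith normal form diag(1,1,1,1,1,1).

Boundary ∂_3: C_3 → C_2 sends each 3-simplex σ to the alternating sum Σ_i (−1)^i (σ with its i-th vertex removed). For instance
  ∂[v_0,v_1,v_3,v_4] = [v_1,v_3,v_4] − [v_0,v_3,v_4] + [v_0,v_1,v_4] − [v_0,v_1,v_3],
  ∂[v_0,v_1,v_2,v_4] = [v_1,v_2,v_4] − [v_0,v_2,v_4] + [v_0,v_1,v_4] − [v_0,v_1,v_2].
As a 10×5 matrix over Z this has rank 4, with invariant factors (1,1,1,1).

Reading off H_k = ker ∂_k / im ∂_{k+1}:

  H_0: rank C_0 − rank ∂_1 = 5 − 4 = 1, and the invariant factors of ∂_1 are all 1, so H_0 = Z.
  H_1: rank ker ∂_1 − rank ∂_2 = (10 − 4) − 6 = 0, and the invariant factors of ∂_2 are all 1, so H_1 = 0.
  H_2: rank ker ∂_2 − rank ∂_3 = (10 − 6) − 4 = 0, and the invariant factors of ∂_3 are all 1, so H_2 = 0.
  H_3: rank ker ∂_3 − rank ∂_4 = (5 − 4) − 0 = 1, and there is no ∂_4, so H_3 = Z.

H_0 = Z,  H_1 = 0,  H_2 = 0,  H_3 = Z.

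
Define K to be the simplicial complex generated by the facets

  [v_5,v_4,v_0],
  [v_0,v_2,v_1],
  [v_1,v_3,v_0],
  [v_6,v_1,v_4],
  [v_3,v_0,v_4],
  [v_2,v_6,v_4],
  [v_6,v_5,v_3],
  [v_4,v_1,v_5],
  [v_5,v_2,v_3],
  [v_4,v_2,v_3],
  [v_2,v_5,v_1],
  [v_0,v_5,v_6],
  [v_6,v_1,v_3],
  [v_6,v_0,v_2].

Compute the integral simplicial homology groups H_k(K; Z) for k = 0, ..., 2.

H_0 = Z,  H_1 = Z^2,  H_2 = Z.

Order the vertices as v_0 < v_1 < v_2 < v_3 < v_4 < v_5 < v_6. Listing each simplex with vertices in this order, K has dimension 2 with simplices:

  0-simplices (7): [v_0], [v_1], [v_2], [v_3], [v_4], [v_5], [v_6]
  1-simplices (21): (21 of them)
  2-simplices (14): (14 of them)

giving chain groups C_0 ≅ Z^7, C_1 ≅ Z^21, C_2 ≅ Z^14.

Boundary ∂_1: C_1 → C_0 sends each edge [p,q] (with p < q) to q − p. For instance
  ∂[v_0,v_3] = [v_3] − [v_0].
The 7×21 boundary matrix has rank 6 and Smith normal form diag(1,1,1,1,1,1).

∂_2: C_2 → C_1 maps a triangle to the signed sum of its edges. For instance
  ∂[v_0,v_1,v_3] = [v_1,v_3] − [v_0,v_3] + [v_0,v_1],
  ∂[v_0,v_3,v_4] = [v_3,v_4] − [v_0,v_4] + [v_0,v_3].
As a 21×14 matrix over Z this has rank 13, with invariant factors (1,1,1,1,1,1,1,1,1,1,1,1,1).

Now H_k = ker ∂_k / im ∂_{k+1}, so:

  H_0: rank C_0 − rank ∂_1 = 7 − 6 = 1, and the invariant factors of ∂_1 are all 1, so H_0 = Z.
  H_1: rank ker ∂_1 − rank ∂_2 = (21 − 6) − 13 = 2, and the invariant factors of ∂_2 are all 1, so H_1 = Z^2.
  H_2: rank ker ∂_2 − rank ∂_3 = (14 − 13) − 0 = 1, and there is no ∂_3, so H_2 = Z.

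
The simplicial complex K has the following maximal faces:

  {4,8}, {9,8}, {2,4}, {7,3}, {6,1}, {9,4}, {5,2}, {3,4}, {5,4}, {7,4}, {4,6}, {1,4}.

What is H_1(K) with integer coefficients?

Order the vertices as 1 < 2 < 3 < 4 < 5 < 6 < 7 < 8 < 9. Listing each simplex with vertices in this order, K has dimension 1 with simplices:

  0-simplices (9): [1], [2], [3], [4], [5], [6], [7], [8], [9]
  1-simplices (12): [1,4], [1,6], [2,4], [2,5], [3,4], [3,7], [4,5], [4,6], [4,7], [4,8], [4,9], [8,9]

Hence C_0 ≅ Z^9, C_1 ≅ Z^12.

The boundary map ∂_1: C_1 → C_0 maps an edge to its endpoints' difference, ∂[p,q] = q − p. For instance
  ∂[4,7] = [7] − [4].
This gives a 9×12 integer matrix of rank 8; reducing to Smith normal form yields diagonal entries (1,1,1,1,1,1,1,1).

Reading off H_k = ker ∂_k / im ∂_{k+1}:

  H_1: rank ker ∂_1 − rank ∂_2 = (12 − 8) − 0 = 4, and there is no ∂_2, so H_1 ≅ Z^4.

(K is a triangulation of a wedge of 4 circles.)

H_1 ≅ Z^4.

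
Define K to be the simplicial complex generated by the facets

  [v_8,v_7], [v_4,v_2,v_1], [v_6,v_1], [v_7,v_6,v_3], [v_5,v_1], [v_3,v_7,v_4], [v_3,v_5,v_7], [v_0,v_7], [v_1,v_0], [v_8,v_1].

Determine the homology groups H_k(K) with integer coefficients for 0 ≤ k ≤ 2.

H_0 ≅ Z,  H_1 ≅ Z^4,  H_2 = 0.

Take the total order v_0 < v_1 < v_2 < v_3 < v_4 < v_5 < v_6 < v_7 < v_8 on the vertex set. Then K (dimension 2) consists of the simplices:

  0-simplices (9): [v_0], [v_1], [v_2], [v_3], [v_4], [v_5], [v_6], [v_7], [v_8]
  1-simplices (16): (16 of them)
  2-simplices (4): [v_1,v_2,v_4], [v_3,v_4,v_7], [v_3,v_5,v_7], [v_3,v_6,v_7]

Hence C_0 ≅ Z^9, C_1 ≅ Z^16, C_2 ≅ Z^4.

∂_1: C_1 → C_0 maps an edge to its endpoints' difference, ∂[p,q] = q − p.
This gives a 9×16 integer matrix of rank 8; reducing to Smith normal form yields diagonal entries (1,1,1,1,1,1,1,1).

Boundary ∂_2: C_2 → C_1 acts by ∂[p,q,r] = [q,r] − [p,r] + [p,q]. For instance
  ∂[v_3,v_5,v_7] = [v_5,v_7] − [v_3,v_7] + [v_3,v_5],
  ∂[v_3,v_4,v_7] = [v_4,v_7] − [v_3,v_7] + [v_3,v_4].
The 16×4 boundary matrix has rank 4 and Smith normal form diag(1,1,1,1).

Now H_k = ker ∂_k / im ∂_{k+1}, so:

  H_0: rank C_0 − rank ∂_1 = 9 − 8 = 1, and the invariant factors of ∂_1 are all 1, so H_0 ≅ Z.
  H_1: rank ker ∂_1 − rank ∂_2 = (16 − 8) − 4 = 4, and the invariant factors of ∂_2 are all 1, so H_1 ≅ Z^4.
  H_2: rank ker ∂_2 − rank ∂_3 = (4 − 4) − 0 = 0, and there is no ∂_3, so H_2 ≅ 0.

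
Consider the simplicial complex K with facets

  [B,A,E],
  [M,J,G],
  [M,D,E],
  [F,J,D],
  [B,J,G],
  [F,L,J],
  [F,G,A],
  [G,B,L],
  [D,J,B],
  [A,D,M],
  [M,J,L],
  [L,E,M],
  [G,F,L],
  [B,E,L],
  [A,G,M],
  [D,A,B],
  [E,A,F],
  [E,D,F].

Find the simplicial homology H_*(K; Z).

H_0 = Z,  H_1 = Z × Z/2,  H_2 = 0.

Order the vertices as A < B < D < E < F < G < J < L < M. Listing each simplex with vertices in this order, K has dimension 2 with simplices:

  0-simplices (9): A, B, D, E, F, G, J, L, M
  1-simplices (27): AB, AD, AE, AF, AG, AM, BD, BE, BG, BJ, BL, DE, DF, DJ, DM, EF, EL, EM, FG, FJ, FL, GJ, GL, GM, JL, JM, LM
  2-simplices (18): ABD, ABE, ADM, AEF, AFG, AGM, BDJ, BEL, BGJ, BGL, DEF, DEM, DFJ, ELM, FGL, FJL, GJM, JLM

so the chain groups are C_0 ≅ Z^9, C_1 ≅ Z^27, C_2 ≅ Z^18.

∂_1: C_1 → C_0 is given by ∂[p,q] = [q] − [p]. For instance
  ∂GJ = J − G.
The 9×27 boundary matrix has rank 8 and Smith normal form diag(1,1,1,1,1,1,1,1).

∂_2: C_2 → C_1 acts by ∂[p,q,r] = [q,r] − [p,r] + [p,q]. For instance
  ∂FGL = GL − FL + FG,
  ∂GJM = JM − GM + GJ.
This gives a 27×18 integer matrix of rank 18; reducing to Smith normal form yields diagonal entries (1,1,1,1,1,1,1,1,1,1,1,1,1,1,1,1,1,2).

From H_k ≅ ker(∂_k) / im(∂_{k+1}) we obtain:

  H_0: rank C_0 − rank ∂_1 = 9 − 8 = 1, and the invariant factors of ∂_1 are all 1, so H_0 ≅ Z.
  H_1: rank ker ∂_1 − rank ∂_2 = (27 − 8) − 18 = 1, and ∂_2 has invariant factor 2 > 1, so H_1 ≅ Z × Z/2.
  H_2: rank ker ∂_2 − rank ∂_3 = (18 − 18) − 0 = 0, and there is no ∂_3, so H_2 ≅ 0.

As a check, the Euler characteristic is 9 − 27 + 18 = 0, which agrees with 1 − 1 + 0 = 0.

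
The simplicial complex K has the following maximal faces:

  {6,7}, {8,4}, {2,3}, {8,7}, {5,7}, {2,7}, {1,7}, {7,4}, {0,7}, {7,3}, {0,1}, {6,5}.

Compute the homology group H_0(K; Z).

H_0 ≅ Z.

Take the total order 0 < 1 < 2 < 3 < 4 < 5 < 6 < 7 < 8 on the vertex set. Then K (dimension 1) consists of the simplices:

  0-simplices (9): [0], [1], [2], [3], [4], [5], [6], [7], [8]
  1-simplices (12): [0,1], [0,7], [1,7], [2,3], [2,7], [3,7], [4,7], [4,8], [5,6], [5,7], [6,7], [7,8]

Hence C_0 ≅ Z^9, C_1 ≅ Z^12.

The boundary map ∂_1: C_1 → C_0 is given by ∂[p,q] = [q] − [p]. For instance
  ∂[2,7] = [7] − [2].
This gives a 9×12 integer matrix of rank 8; reducing to Smith normal form yields diagonal entries (1,1,1,1,1,1,1,1).

Computing H_k = (kernel of ∂_k) / (image of ∂_{k+1}):

  H_0: rank C_0 − rank ∂_1 = 9 − 8 = 1, and the invariant factors of ∂_1 are all 1, so H_0 = Z.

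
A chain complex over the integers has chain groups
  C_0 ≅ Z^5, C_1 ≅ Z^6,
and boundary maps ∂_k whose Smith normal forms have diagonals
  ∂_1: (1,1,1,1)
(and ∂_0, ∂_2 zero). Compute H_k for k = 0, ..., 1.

H_0: b_0 = 5 − 0 − 4 = 1; torsion from ∂_1 factors > 1: none. So H_0 ≅ Z.
H_1: b_1 = 6 − 4 − 0 = 2; torsion from ∂_2 factors > 1: none. So H_1 ≅ Z^2.

H_0 ≅ Z,  H_1 ≅ Z^2.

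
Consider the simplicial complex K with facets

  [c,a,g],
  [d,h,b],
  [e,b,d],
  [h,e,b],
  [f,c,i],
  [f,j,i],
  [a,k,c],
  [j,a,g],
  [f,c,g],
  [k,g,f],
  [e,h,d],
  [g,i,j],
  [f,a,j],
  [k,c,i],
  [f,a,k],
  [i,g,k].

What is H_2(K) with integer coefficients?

Fix the vertex order a < b < c < d < e < f < g < h < i < j < k and write every simplex with vertices in increasing order. Then dim K = 2 and the simplices of K are:

  0-simplices (11): a, b, c, d, e, f, g, h, i, j, k
  1-simplices (24): ac, af, ag, aj, ak, bd, be, bh, cf, cg, ci, ck, de, dh, eh, fg, fi, fj, fk, gi, gj, gk, ij, ik
  2-simplices (16): acg, ack, afj, afk, agj, bde, bdh, beh, cfg, cfi, cik, deh, fgk, fij, gij, gik

so the chain groups are C_0 ≅ Z^11, C_1 ≅ Z^24, C_2 ≅ Z^16.

∂_1: C_1 → C_0 is given by ∂[p,q] = [q] − [p]. For instance
  ∂fg = g − f.
As a 11×24 matrix over Z this has rank 9, with invariant factors (1,1,1,1,1,1,1,1,1).

∂_2: C_2 → C_1 sends each 2-simplex [p,q,r] to [q,r] − [p,r] + [p,q]. For instance
  ∂fij = ij − fj + fi,
  ∂fgk = gk − fk + fg.
This gives a 24×16 integer matrix of rank 15; reducing to Smith normal form yields diagonal entries (1,1,1,1,1,1,1,1,1,1,1,1,1,1,2).

From H_k ≅ ker(∂_k) / im(∂_{k+1}) we obtain:

  H_2: rank ker ∂_2 − rank ∂_3 = (16 − 15) − 0 = 1, and there is no ∂_3, so H_2 = Z.

(K is a triangulation of the disjoint union of the real projective plane RP^2 and the 2-sphere S^2.)

H_2 ≅ Z.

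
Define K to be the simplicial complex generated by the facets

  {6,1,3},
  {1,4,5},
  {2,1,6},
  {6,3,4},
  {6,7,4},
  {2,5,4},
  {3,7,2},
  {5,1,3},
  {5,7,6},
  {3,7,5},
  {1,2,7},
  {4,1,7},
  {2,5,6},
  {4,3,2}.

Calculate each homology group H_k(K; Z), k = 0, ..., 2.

H_0 = Z,  H_1 = Z^2,  H_2 = Z.

We work with the vertex ordering 1 < 2 < 3 < 4 < 5 < 6 < 7. The simplices of K, each written with vertices in increasing order, are:

  0-simplices (7): [1], [2], [3], [4], [5], [6], [7]
  1-simplices (21): [1,2], [1,3], [1,4], [1,5], [1,6], [1,7], [2,3], [2,4], [2,5], [2,6], [2,7], [3,4], [3,5], [3,6], [3,7], [4,5], [4,6], [4,7], [5,6], [5,7], [6,7]
  2-simplices (14): [1,2,6], [1,2,7], [1,3,5], [1,3,6], [1,4,5], [1,4,7], [2,3,4], [2,3,7], [2,4,5], [2,5,6], [3,4,6], [3,5,7], [4,6,7], [5,6,7]

so the chain groups are C_0 ≅ Z^7, C_1 ≅ Z^21, C_2 ≅ Z^14.

Boundary ∂_1: C_1 → C_0 maps an edge to its endpoints' difference, ∂[p,q] = q − p.
The 7×21 boundary matrix has rank 6 and Smith normal form diag(1,1,1,1,1,1).

Boundary ∂_2: C_2 → C_1 maps a triangle to the signed sum of its edges. For instance
  ∂[3,4,6] = [4,6] − [3,6] + [3,4],
  ∂[1,2,6] = [2,6] − [1,6] + [1,2].
The resulting 21×14 matrix has rank 13, and its Smith normal form has invariant factors (1,1,1,1,1,1,1,1,1,1,1,1,1).

From H_k ≅ ker(∂_k) / im(∂_{k+1}) we obtain:

  H_0: rank C_0 − rank ∂_1 = 7 − 6 = 1, and the invariant factors of ∂_1 are all 1, so H_0 = Z.
  H_1: rank ker ∂_1 − rank ∂_2 = (21 − 6) − 13 = 2, and the invariant factors of ∂_2 are all 1, so H_1 = Z^2.
  H_2: rank ker ∂_2 − rank ∂_3 = (14 − 13) − 0 = 1, and there is no ∂_3, so H_2 = Z.

As a check, the Euler characteristic is 7 − 21 + 14 = 0, which agrees with 1 − 2 + 1 = 0.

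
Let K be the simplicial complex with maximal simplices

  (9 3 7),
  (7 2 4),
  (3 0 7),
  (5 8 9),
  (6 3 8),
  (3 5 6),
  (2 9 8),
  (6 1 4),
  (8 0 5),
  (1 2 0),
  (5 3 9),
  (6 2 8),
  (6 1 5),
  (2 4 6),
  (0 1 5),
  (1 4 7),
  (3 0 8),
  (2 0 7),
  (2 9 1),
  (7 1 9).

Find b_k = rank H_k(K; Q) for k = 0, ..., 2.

b_0 = 1, b_1 = 1, b_2 = 0.

We work with the vertex ordering 0 < 1 < 2 < 3 < 4 < 5 < 6 < 7 < 8 < 9. The simplices of K, each written with vertices in increasing order, are:

  0-simplices (10): [0], [1], [2], [3], [4], [5], [6], [7], [8], [9]
  1-simplices (30): (30 of them)
  2-simplices (20): (20 of them)

giving chain groups C_0 ≅ Z^10, C_1 ≅ Z^30, C_2 ≅ Z^20.

∂_1: C_1 → C_0 is given by ∂[p,q] = [q] − [p].
The resulting 10×30 matrix has rank 9, and its Smith normal form has invariant factors (1,1,1,1,1,1,1,1,1).

The boundary map ∂_2: C_2 → C_1 maps a triangle to the signed sum of its edges. For instance
  ∂[2,4,7] = [4,7] − [2,7] + [2,4],
  ∂[1,2,9] = [2,9] − [1,9] + [1,2].
The 30×20 boundary matrix has rank 20 and Smith normal form diag(1,1,1,1,1,1,1,1,1,1,1,1,1,1,1,1,1,1,1,2).

Computing H_k = (kernel of ∂_k) / (image of ∂_{k+1}):

  H_0: rank C_0 − rank ∂_1 = 10 − 9 = 1, and the invariant factors of ∂_1 are all 1, so H_0 ≅ Z.
  H_1: rank ker ∂_1 − rank ∂_2 = (30 − 9) − 20 = 1, and ∂_2 has invariant factor 2 > 1, so H_1 ≅ Z ⊕ Z/2.
  H_2: rank ker ∂_2 − rank ∂_3 = (20 − 20) − 0 = 0, and there is no ∂_3, so H_2 ≅ 0.

As a check, the Euler characteristic is 10 − 30 + 20 = 0, which agrees with 1 − 1 + 0 = 0.

Hence the Betti numbers are b_0 = 1, b_1 = 1, b_2 = 0.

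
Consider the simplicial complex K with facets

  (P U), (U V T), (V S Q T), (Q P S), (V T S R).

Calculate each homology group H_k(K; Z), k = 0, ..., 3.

We work with the vertex ordering P < Q < R < S < T < U < V. The simplices of K, each written with vertices in increasing order, are:

  0-simplices (7): P, Q, R, S, T, U, V
  1-simplices (14): PQ, PS, PU, QS, QT, QV, RS, RT, RV, ST, SV, TU, TV, UV
  2-simplices (9): PQS, QST, QSV, QTV, RST, RSV, RTV, STV, TUV
  3-simplices (2): QSTV, RSTV

Hence C_0 ≅ Z^7, C_1 ≅ Z^14, C_2 ≅ Z^9, C_3 ≅ Z^2.

Boundary ∂_1: C_1 → C_0 is given by ∂[p,q] = [q] − [p].
This gives a 7×14 integer matrix of rank 6; reducing to Smith normal form yields diagonal entries (1,1,1,1,1,1).

Boundary ∂_2: C_2 → C_1 maps a triangle to the signed sum of its edges. For instance
  ∂RST = ST − RT + RS,
  ∂TUV = UV − TV + TU.
As a 14×9 matrix over Z this has rank 7, with invariant factors (1,1,1,1,1,1,1).

∂_3: C_3 → C_2 sends each 3-simplex σ to the alternating sum Σ_i (−1)^i (σ with its i-th vertex removed). For instance
  ∂QSTV = STV − QTV + QSV − QST,
  ∂RSTV = STV − RTV + RSV − RST.
This gives a 9×2 integer matrix of rank 2; reducing to Smith normal form yields diagonal entries (1,1).

Reading off H_k = ker ∂_k / im ∂_{k+1}:

  H_0: rank C_0 − rank ∂_1 = 7 − 6 = 1, and the invariant factors of ∂_1 are all 1, so H_0 ≅ Z.
  H_1: rank ker ∂_1 − rank ∂_2 = (14 − 6) − 7 = 1, and the invariant factors of ∂_2 are all 1, so H_1 ≅ Z.
  H_2: rank ker ∂_2 − rank ∂_3 = (9 − 7) − 2 = 0, and the invariant factors of ∂_3 are all 1, so H_2 ≅ 0.
  H_3: rank ker ∂_3 − rank ∂_4 = (2 − 2) − 0 = 0, and there is no ∂_4, so H_3 ≅ 0.

H_0 ≅ Z,  H_1 ≅ Z,  H_2 = 0,  H_3 = 0.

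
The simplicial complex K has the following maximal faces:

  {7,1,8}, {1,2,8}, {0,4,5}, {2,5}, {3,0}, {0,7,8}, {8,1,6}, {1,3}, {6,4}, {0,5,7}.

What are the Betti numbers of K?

Take the total order 0 < 1 < 2 < 3 < 4 < 5 < 6 < 7 < 8 on the vertex set. Then K (dimension 2) consists of the simplices:

  0-simplices (9): [0], [1], [2], [3], [4], [5], [6], [7], [8]
  1-simplices (17): [0,3], [0,4], [0,5], [0,7], [0,8], [1,2], [1,3], [1,6], [1,7], [1,8], [2,5], [2,8], [4,5], [4,6], [5,7], [6,8], [7,8]
  2-simplices (6): [0,4,5], [0,5,7], [0,7,8], [1,2,8], [1,6,8], [1,7,8]

giving chain groups C_0 ≅ Z^9, C_1 ≅ Z^17, C_2 ≅ Z^6.

∂_1: C_1 → C_0 is given by ∂[p,q] = [q] − [p]. For instance
  ∂[0,4] = [4] − [0].
This gives a 9×17 integer matrix of rank 8; reducing to Smith normal form yields diagonal entries (1,1,1,1,1,1,1,1).

The boundary map ∂_2: C_2 → C_1 maps a triangle to the signed sum of its edges. For instance
  ∂[1,6,8] = [6,8] − [1,8] + [1,6],
  ∂[0,4,5] = [4,5] − [0,5] + [0,4].
As a 17×6 matrix over Z this has rank 6, with invariant factors (1,1,1,1,1,1).

From H_k ≅ ker(∂_k) / im(∂_{k+1}) we obtain:

  H_0: rank C_0 − rank ∂_1 = 9 − 8 = 1, and the invariant factors of ∂_1 are all 1, so H_0 = Z.
  H_1: rank ker ∂_1 − rank ∂_2 = (17 − 8) − 6 = 3, and the invariant factors of ∂_2 are all 1, so H_1 = Z^3.
  H_2: rank ker ∂_2 − rank ∂_3 = (6 − 6) − 0 = 0, and there is no ∂_3, so H_2 = 0.

As a check, the Euler characteristic is 9 − 17 + 6 = -2, which agrees with 1 − 3 + 0 = -2.

Hence the Betti numbers are b_0 = 1, b_1 = 3, b_2 = 0.

b_0 = 1, b_1 = 3, b_2 = 0.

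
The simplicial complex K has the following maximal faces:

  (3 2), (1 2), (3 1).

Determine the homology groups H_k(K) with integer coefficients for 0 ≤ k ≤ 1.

H_0 = Z,  H_1 = Z.

Take the total order 1 < 2 < 3 on the vertex set. Then K (dimension 1) consists of the simplices:

  0-simplices (3): [1], [2], [3]
  1-simplices (3): [1,2], [1,3], [2,3]

giving chain groups C_0 ≅ Z^3, C_1 ≅ Z^3.

∂_1: C_1 → C_0 sends each edge [p,q] (with p < q) to q − p. For instance
  ∂[1,2] = [2] − [1].
As a 3×3 matrix over Z this has rank 2, with invariant factors (1,1).

Reading off H_k = ker ∂_k / im ∂_{k+1}:

  H_0: rank C_0 − rank ∂_1 = 3 − 2 = 1, and the invariant factors of ∂_1 are all 1, so H_0 = Z.
  H_1: rank ker ∂_1 − rank ∂_2 = (3 − 2) − 0 = 1, and there is no ∂_2, so H_1 = Z.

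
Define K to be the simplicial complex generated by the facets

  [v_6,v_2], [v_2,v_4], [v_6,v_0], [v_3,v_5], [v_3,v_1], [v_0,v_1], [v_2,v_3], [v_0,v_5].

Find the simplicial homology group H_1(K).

Take the total order v_0 < v_1 < v_2 < v_3 < v_4 < v_5 < v_6 on the vertex set. Then K (dimension 1) consists of the simplices:

  0-simplices (7): [v_0], [v_1], [v_2], [v_3], [v_4], [v_5], [v_6]
  1-simplices (8): [v_0,v_1], [v_0,v_5], [v_0,v_6], [v_1,v_3], [v_2,v_3], [v_2,v_4], [v_2,v_6], [v_3,v_5]

Hence C_0 ≅ Z^7, C_1 ≅ Z^8.

Boundary ∂_1: C_1 → C_0 is given by ∂[p,q] = [q] − [p].
This gives a 7×8 integer matrix of rank 6; reducing to Smith normal form yields diagonal entries (1,1,1,1,1,1).

Now H_k = ker ∂_k / im ∂_{k+1}, so:

  H_1: rank ker ∂_1 − rank ∂_2 = (8 − 6) − 0 = 2, and there is no ∂_2, so H_1 = Z^2.

H_1 ≅ Z^2.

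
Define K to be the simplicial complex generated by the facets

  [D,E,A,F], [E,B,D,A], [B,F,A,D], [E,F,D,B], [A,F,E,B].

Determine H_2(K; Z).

H_2 ≅ 0.

Order the vertices as A < B < D < E < F. Listing each simplex with vertices in this order, K has dimension 3 with simplices:

  0-simplices (5): A, B, D, E, F
  1-simplices (10): AB, AD, AE, AF, BD, BE, BF, DE, DF, EF
  2-simplices (10): ABD, ABE, ABF, ADE, ADF, AEF, BDE, BDF, BEF, DEF
  3-simplices (5): ABDE, ABDF, ABEF, ADEF, BDEF

giving chain groups C_0 ≅ Z^5, C_1 ≅ Z^10, C_2 ≅ Z^10, C_3 ≅ Z^5.

Boundary ∂_1: C_1 → C_0 is given by ∂[p,q] = [q] − [p].
As a 5×10 matrix over Z this has rank 4, with invariant factors (1,1,1,1).

The boundary map ∂_2: C_2 → C_1 sends each 2-simplex [p,q,r] to [q,r] − [p,r] + [p,q]. For instance
  ∂BDE = DE − BE + BD,
  ∂DEF = EF − DF + DE.
As a 10×10 matrix over Z this has rank 6, with invariant factors (1,1,1,1,1,1).

Boundary ∂_3: C_3 → C_2 sends each 3-simplex σ to the alternating sum Σ_i (−1)^i (σ with its i-th vertex removed). For instance
  ∂ADEF = DEF − AEF + ADF − ADE,
  ∂ABDE = BDE − ADE + ABE − ABD.
As a 10×5 matrix over Z this has rank 4, with invariant factors (1,1,1,1).

Computing H_k = (kernel of ∂_k) / (image of ∂_{k+1}):

  H_2: rank ker ∂_2 − rank ∂_3 = (10 − 6) − 4 = 0, and the invariant factors of ∂_3 are all 1, so H_2 = 0.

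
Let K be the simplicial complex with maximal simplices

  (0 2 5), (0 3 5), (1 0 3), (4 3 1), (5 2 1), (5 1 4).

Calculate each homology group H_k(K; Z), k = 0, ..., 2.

H_0 = Z,  H_1 = Z,  H_2 = 0.

We work with the vertex ordering 0 < 1 < 2 < 3 < 4 < 5. The simplices of K, each written with vertices in increasing order, are:

  0-simplices (6): [0], [1], [2], [3], [4], [5]
  1-simplices (12): [0,1], [0,2], [0,3], [0,5], [1,2], [1,3], [1,4], [1,5], [2,5], [3,4], [3,5], [4,5]
  2-simplices (6): [0,1,3], [0,2,5], [0,3,5], [1,2,5], [1,3,4], [1,4,5]

Hence C_0 ≅ Z^6, C_1 ≅ Z^12, C_2 ≅ Z^6.

∂_1: C_1 → C_0 is given by ∂[p,q] = [q] − [p]. For instance
  ∂[2,5] = [5] − [2].
The resulting 6×12 matrix has rank 5, and its Smith normal form has invariant factors (1,1,1,1,1).

∂_2: C_2 → C_1 maps a triangle to the signed sum of its edges. For instance
  ∂[0,3,5] = [3,5] − [0,5] + [0,3],
  ∂[1,2,5] = [2,5] − [1,5] + [1,2].
This gives a 12×6 integer matrix of rank 6; reducing to Smith normal form yields diagonal entries (1,1,1,1,1,1).

From H_k ≅ ker(∂_k) / im(∂_{k+1}) we obtain:

  H_0: rank C_0 − rank ∂_1 = 6 − 5 = 1, and the invariant factors of ∂_1 are all 1, so H_0 = Z.
  H_1: rank ker ∂_1 − rank ∂_2 = (12 − 5) − 6 = 1, and the invariant factors of ∂_2 are all 1, so H_1 = Z.
  H_2: rank ker ∂_2 − rank ∂_3 = (6 − 6) − 0 = 0, and there is no ∂_3, so H_2 = 0.

As a check, the Euler characteristic is 6 − 12 + 6 = 0, which agrees with 1 − 1 + 0 = 0.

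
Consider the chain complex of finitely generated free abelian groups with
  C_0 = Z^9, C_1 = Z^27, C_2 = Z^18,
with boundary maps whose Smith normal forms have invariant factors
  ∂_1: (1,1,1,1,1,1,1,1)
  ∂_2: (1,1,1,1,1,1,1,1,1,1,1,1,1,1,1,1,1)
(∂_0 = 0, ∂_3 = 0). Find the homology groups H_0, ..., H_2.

H_0 ≅ Z,  H_1 ≅ Z^2,  H_2 ≅ Z.

H_0: b_0 = 9 − 0 − 8 = 1; torsion from ∂_1 factors > 1: none. So H_0 ≅ Z.
H_1: b_1 = 27 − 8 − 17 = 2; torsion from ∂_2 factors > 1: none. So H_1 ≅ Z^2.
H_2: b_2 = 18 − 17 − 0 = 1; torsion from ∂_3 factors > 1: none. So H_2 ≅ Z.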